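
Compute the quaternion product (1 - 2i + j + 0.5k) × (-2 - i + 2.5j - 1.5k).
-5.75 + 0.25i - 3j - 6.5k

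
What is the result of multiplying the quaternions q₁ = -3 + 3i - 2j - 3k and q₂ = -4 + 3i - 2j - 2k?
-7 - 23i + 11j + 18k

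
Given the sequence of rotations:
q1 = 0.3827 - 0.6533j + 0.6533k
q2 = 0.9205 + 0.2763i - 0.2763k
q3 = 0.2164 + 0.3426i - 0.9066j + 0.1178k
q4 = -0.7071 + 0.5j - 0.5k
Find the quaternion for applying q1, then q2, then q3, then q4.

q2 · q1 = 0.5328 - 0.0748i - 0.7819j + 0.3151k
q3 · q2 · q1 = -0.6051 - 0.0272i - 0.769j - 0.2047k
q4 · q3 · q2 · q1 = 0.71 - 0.4676i + 0.2548j + 0.4609k
0.71 - 0.4676i + 0.2548j + 0.4609k


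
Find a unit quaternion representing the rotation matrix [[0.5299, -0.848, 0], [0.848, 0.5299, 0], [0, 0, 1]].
0.8746 + 0.4848k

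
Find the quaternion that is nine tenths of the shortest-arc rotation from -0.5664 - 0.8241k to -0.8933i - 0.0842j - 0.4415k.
-0.0727 - 0.8452i - 0.0797j - 0.5235k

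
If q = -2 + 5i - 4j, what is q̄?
-2 - 5i + 4j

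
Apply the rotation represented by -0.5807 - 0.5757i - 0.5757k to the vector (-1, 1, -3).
(-2.994, 1.012, -1.006)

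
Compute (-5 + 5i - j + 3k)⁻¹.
-0.0833 - 0.0833i + 0.0167j - 0.05k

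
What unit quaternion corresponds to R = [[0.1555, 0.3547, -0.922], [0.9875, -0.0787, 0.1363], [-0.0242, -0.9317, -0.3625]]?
-0.4226 + 0.6318i + 0.5311j - 0.3744k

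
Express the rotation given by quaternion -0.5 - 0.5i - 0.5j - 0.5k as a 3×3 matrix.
[[0, 0, 1], [1, 0, 0], [0, 1, 0]]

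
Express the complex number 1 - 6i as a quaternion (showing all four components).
1 - 6i + 0j + 0k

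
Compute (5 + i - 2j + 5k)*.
5 - i + 2j - 5k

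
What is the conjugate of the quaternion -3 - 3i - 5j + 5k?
-3 + 3i + 5j - 5k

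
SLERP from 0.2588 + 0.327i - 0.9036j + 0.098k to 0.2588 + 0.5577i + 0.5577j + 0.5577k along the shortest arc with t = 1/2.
-0.1489i - 0.9433j - 0.2967k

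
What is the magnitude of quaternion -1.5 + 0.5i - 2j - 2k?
3.24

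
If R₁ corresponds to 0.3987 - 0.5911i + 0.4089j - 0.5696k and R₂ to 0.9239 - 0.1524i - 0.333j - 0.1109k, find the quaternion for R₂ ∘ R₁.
0.3513 - 0.3719i + 0.2238j - 0.8296k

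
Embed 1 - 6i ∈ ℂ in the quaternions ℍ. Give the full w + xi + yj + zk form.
1 - 6i + 0j + 0k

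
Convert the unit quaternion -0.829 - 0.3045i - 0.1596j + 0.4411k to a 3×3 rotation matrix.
[[0.5599, 0.8285, -0.004], [-0.6341, 0.4254, -0.6457], [-0.5332, 0.3641, 0.7636]]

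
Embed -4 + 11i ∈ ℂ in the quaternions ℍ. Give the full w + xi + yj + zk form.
-4 + 11i + 0j + 0k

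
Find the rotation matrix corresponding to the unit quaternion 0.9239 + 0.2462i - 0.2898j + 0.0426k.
[[0.8284, -0.2214, -0.5145], [-0.064, 0.8751, -0.4796], [0.5565, 0.4302, 0.7108]]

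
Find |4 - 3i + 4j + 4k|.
√57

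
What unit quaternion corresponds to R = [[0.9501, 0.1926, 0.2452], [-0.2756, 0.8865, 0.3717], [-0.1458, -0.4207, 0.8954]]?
0.9659 - 0.2051i + 0.1012j - 0.1212k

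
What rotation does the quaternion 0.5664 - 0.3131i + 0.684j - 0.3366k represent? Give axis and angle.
axis = (-0.3799, 0.83, -0.4084), θ = 111°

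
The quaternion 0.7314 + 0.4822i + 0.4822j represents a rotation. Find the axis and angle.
axis = (√2/2, √2/2, 0), θ = 86°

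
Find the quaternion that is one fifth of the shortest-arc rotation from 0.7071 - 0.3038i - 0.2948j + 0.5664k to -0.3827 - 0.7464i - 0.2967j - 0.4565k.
0.7445 - 0.0704i - 0.1854j + 0.6375k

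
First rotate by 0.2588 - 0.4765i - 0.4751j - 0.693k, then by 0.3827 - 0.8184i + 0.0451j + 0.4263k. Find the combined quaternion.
0.0259 - 0.2229i - 0.9404j + 0.2554k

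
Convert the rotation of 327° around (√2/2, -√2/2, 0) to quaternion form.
-0.9588 + 0.2008i - 0.2008j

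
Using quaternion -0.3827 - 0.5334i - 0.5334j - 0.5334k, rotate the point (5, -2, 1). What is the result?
(-0.035, 5.323, -1.289)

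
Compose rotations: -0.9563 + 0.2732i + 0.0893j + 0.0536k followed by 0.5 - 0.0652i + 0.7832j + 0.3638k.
-0.5498 + 0.2084i - 0.6014j - 0.5409k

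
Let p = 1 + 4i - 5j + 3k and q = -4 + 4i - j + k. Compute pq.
-28 - 14i + 27j + 5k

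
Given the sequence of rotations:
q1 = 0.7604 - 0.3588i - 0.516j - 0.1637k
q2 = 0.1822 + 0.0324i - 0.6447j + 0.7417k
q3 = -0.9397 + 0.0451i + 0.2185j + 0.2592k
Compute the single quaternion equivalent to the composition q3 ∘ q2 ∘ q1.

q2 · q1 = -0.0611 + 0.4475i - 0.8451j + 0.2861k
q3 · q2 · q1 = 0.1477 - 0.1417i + 0.8839j - 0.4206k
0.1477 - 0.1417i + 0.8839j - 0.4206k


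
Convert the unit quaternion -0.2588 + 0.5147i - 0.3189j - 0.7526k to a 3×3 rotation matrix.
[[-0.3362, -0.7178, -0.6097], [0.0613, -0.6626, 0.7464], [-0.9398, 0.2136, 0.2668]]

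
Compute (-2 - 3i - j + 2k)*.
-2 + 3i + j - 2k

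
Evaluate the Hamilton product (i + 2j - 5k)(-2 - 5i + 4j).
-3 + 18i + 21j + 24k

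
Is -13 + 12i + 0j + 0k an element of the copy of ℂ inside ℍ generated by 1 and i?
Yes. The quaternion -13 + 12i has j- and k-coefficients y = z = 0, so it lies in the complex subalgebra spanned by 1 and i.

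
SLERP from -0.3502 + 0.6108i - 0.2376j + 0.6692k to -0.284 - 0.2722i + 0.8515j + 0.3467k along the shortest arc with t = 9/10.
0.2255 + 0.3608i - 0.873j - 0.2384k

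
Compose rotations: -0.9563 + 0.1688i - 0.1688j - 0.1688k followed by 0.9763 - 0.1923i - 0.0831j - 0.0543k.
-0.9244 + 0.3536i - 0.127j - 0.0664k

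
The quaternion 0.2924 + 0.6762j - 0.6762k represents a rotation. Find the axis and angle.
axis = (0, √2/2, -√2/2), θ = 146°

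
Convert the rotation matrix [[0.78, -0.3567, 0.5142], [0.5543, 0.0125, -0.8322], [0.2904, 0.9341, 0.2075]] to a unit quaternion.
0.7071 + 0.6245i + 0.0791j + 0.3221k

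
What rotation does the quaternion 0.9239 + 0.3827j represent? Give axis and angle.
axis = (0, 1, 0), θ = π/4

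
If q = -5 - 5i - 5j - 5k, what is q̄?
-5 + 5i + 5j + 5k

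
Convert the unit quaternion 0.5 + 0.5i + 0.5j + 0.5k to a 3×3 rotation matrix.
[[0, 0, 1], [1, 0, 0], [0, 1, 0]]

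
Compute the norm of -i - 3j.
√10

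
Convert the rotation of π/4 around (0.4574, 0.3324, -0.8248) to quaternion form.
0.9239 + 0.175i + 0.1272j - 0.3156k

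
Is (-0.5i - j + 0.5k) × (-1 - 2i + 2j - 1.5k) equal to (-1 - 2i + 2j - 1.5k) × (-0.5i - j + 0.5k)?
No: pq = 1.75 + i - 0.75j - 3.5k ≠ 1.75 + 2.75j + 2.5k = qp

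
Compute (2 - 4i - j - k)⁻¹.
0.0909 + 0.1818i + 0.0455j + 0.0455k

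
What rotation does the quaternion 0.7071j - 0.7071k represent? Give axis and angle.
axis = (0, √2/2, -√2/2), θ = π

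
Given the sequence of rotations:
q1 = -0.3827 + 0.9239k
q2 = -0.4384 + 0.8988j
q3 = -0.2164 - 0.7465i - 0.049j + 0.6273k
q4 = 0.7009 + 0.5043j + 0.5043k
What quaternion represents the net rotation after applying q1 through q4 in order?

q2 · q1 = 0.1678 + 0.8304i - 0.344j - 0.405k
q3 · q2 · q1 = 0.8208 - 0.0693i + 0.2848j + 0.4904k
q4 · q3 · q2 · q1 = 0.1844 + 0.0551i + 0.5786j + 0.7926k
0.1844 + 0.0551i + 0.5786j + 0.7926k


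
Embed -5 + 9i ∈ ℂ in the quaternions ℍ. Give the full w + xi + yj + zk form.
-5 + 9i + 0j + 0k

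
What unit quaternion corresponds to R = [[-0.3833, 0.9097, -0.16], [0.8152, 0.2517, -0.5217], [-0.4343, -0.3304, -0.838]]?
0.0872 + 0.5484i + 0.7863j - 0.2709k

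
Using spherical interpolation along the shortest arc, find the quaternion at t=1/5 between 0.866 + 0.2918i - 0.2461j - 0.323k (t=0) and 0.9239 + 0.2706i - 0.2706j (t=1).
0.8855 + 0.2901i - 0.2533j - 0.2601k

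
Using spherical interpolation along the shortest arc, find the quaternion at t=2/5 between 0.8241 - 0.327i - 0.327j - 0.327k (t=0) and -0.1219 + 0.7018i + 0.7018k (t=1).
0.6061 - 0.5408i - 0.2183j - 0.5408k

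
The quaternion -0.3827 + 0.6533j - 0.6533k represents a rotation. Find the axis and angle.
axis = (0, √2/2, -√2/2), θ = 5π/4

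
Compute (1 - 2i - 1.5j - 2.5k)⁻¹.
0.0741 + 0.1481i + 0.1111j + 0.1852k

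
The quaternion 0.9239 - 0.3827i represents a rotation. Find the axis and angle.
axis = (-1, 0, 0), θ = π/4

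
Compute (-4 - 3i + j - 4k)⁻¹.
-0.0952 + 0.0714i - 0.0238j + 0.0952k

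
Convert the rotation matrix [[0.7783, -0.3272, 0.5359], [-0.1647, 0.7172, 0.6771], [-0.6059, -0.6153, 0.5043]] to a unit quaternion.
0.866 - 0.3731i + 0.3296j + 0.0469k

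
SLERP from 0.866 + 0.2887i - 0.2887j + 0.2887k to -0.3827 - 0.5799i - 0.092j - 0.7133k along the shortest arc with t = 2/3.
0.5925 + 0.5194i - 0.0413j + 0.6143k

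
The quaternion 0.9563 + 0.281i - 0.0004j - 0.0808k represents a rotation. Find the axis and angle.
axis = (0.9611, -0.0014, -0.2763), θ = 34°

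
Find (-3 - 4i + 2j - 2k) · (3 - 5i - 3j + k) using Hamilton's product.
-21 - i + 29j + 13k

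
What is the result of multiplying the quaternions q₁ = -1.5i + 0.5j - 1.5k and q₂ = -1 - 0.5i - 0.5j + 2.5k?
3.25 + 2i + 4j + 2.5k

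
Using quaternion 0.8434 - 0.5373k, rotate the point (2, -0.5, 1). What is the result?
(0.392, -2.024, 1)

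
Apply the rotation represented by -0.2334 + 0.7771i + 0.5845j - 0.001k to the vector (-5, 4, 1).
(1.774, -5.014, -3.703)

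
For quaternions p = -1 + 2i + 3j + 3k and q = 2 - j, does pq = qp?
No: pq = 1 + 7i + 7j + 4k ≠ 1 + i + 7j + 8k = qp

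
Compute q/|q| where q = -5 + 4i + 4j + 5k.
-0.5522 + 0.4417i + 0.4417j + 0.5522k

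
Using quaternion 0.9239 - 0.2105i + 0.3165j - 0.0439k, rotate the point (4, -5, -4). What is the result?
(1.031, -6.84, -3.026)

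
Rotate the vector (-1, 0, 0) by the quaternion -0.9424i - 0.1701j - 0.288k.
(-0.776, -0.321, -0.543)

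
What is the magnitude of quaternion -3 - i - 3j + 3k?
√28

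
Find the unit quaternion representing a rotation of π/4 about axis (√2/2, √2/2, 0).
0.9239 + 0.2706i + 0.2706j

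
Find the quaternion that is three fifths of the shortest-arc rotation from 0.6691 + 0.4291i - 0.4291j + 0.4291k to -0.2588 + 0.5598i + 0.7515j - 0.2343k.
0.5158 - 0.1837i - 0.7459j + 0.3792k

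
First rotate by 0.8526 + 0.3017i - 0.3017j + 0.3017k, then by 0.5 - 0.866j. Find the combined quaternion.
0.165 - 0.1104i - 0.8892j + 0.4121k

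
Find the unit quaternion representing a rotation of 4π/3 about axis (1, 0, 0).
-0.5 + 0.866i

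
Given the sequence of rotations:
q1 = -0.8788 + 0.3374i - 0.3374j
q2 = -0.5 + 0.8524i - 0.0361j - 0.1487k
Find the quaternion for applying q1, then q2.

q2 · q1 = 0.1396 - 0.968i + 0.1503j - 0.1447k
0.1396 - 0.968i + 0.1503j - 0.1447k


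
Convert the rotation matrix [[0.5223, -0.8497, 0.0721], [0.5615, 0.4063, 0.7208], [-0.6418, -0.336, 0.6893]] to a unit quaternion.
0.809 - 0.3266i + 0.2206j + 0.4361k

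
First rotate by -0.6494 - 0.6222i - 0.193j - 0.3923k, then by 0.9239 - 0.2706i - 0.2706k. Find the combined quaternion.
-0.8745 - 0.4513i - 0.1161j - 0.1345k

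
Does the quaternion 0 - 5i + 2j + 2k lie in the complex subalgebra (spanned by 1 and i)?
No. The quaternion -5i + 2j + 2k has j-coefficient y = 2 and k-coefficient z = 2, not both zero, so it does not lie in the complex subalgebra spanned by 1 and i.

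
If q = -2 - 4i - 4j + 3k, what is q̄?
-2 + 4i + 4j - 3k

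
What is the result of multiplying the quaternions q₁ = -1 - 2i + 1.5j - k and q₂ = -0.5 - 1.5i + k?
-1.5 + 4i + 2.75j + 1.75k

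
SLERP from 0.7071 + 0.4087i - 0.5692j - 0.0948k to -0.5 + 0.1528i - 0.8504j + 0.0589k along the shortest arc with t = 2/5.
0.2636 + 0.3886i - 0.882j - 0.0397k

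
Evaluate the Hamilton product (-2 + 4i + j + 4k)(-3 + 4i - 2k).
-2 - 22i + 21j - 12k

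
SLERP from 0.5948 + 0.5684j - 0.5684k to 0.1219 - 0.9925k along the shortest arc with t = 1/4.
0.5077 + 0.4522j - 0.7333k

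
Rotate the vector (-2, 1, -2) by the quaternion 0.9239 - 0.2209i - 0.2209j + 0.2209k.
(-0.909, -0.828, -2.737)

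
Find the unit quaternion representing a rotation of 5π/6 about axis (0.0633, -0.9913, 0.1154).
0.2588 + 0.0611i - 0.9575j + 0.1115k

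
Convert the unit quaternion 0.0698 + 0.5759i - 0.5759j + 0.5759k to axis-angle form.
axis = (√3/3, -√3/3, √3/3), θ = 172°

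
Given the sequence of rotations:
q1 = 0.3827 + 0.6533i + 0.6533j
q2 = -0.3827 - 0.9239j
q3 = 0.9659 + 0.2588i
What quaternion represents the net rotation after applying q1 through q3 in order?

q2 · q1 = 0.4571 - 0.25i - 0.6036j + 0.6036k
q3 · q2 · q1 = 0.5062 - 0.1232i - 0.7392j + 0.4268k
0.5062 - 0.1232i - 0.7392j + 0.4268k


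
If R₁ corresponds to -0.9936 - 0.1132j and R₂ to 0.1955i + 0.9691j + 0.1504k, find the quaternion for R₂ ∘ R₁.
0.1097 - 0.1772i - 0.9629j - 0.1716k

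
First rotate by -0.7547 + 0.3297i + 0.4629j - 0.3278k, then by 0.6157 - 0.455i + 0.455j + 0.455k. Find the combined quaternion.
-0.3761 + 0.1866i - 0.0575j - 0.9058k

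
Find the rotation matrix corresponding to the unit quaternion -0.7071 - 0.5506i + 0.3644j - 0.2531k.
[[0.6063, -0.7592, -0.2366], [-0.0433, 0.2656, -0.9631], [0.794, 0.5942, 0.1281]]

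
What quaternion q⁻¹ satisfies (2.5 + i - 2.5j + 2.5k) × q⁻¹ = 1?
0.1266 - 0.0506i + 0.1266j - 0.1266k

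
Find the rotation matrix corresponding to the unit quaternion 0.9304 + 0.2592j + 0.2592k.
[[0.7313, -0.4823, 0.4823], [0.4823, 0.8656, 0.1344], [-0.4823, 0.1344, 0.8656]]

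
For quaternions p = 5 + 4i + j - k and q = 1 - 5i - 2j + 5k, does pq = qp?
No: pq = 32 - 18i - 24j + 21k ≠ 32 - 24i + 6j + 27k = qp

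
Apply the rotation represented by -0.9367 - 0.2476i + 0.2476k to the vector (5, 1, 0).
(4.851, -1.564, -0.149)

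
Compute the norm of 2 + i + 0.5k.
2.291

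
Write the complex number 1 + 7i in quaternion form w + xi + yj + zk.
1 + 7i + 0j + 0k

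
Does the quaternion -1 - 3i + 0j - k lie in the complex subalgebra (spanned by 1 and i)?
No. The quaternion -1 - 3i - k has j-coefficient y = 0 and k-coefficient z = -1, not both zero, so it does not lie in the complex subalgebra spanned by 1 and i.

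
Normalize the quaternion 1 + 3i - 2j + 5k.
0.1601 + 0.4804i - 0.3203j + 0.8006k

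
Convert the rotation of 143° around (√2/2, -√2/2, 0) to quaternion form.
0.3173 + 0.6706i - 0.6706j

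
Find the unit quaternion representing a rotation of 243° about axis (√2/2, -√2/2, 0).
-0.5225 + 0.6029i - 0.6029j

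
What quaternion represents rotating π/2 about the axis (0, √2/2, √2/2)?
0.7071 + 0.5j + 0.5k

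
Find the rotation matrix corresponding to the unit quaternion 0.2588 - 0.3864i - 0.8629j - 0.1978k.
[[-0.5674, 0.7692, -0.2938], [0.5645, 0.6231, 0.5414], [0.5995, 0.1414, -0.7878]]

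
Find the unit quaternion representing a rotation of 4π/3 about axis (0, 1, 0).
-0.5 + 0.866j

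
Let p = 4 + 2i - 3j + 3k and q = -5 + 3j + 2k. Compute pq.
-17 - 25i + 23j - k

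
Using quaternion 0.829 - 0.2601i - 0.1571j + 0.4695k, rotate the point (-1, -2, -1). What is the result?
(1.388, -1.992, 0.326)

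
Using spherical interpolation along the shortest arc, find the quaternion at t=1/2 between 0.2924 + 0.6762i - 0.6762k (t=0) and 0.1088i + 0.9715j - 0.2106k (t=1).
0.1875 + 0.5034i + 0.623j - 0.5687k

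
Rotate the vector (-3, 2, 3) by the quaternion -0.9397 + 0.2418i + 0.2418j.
(-3.779, 2.779, 0.026)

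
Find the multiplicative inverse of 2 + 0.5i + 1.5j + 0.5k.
0.2963 - 0.0741i - 0.2222j - 0.0741k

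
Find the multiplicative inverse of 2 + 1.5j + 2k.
0.1951 - 0.1463j - 0.1951k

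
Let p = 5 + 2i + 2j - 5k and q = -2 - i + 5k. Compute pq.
17 + i - 9j + 37k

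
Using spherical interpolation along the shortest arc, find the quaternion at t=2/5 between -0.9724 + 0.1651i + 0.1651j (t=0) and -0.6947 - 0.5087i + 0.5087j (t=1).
-0.9361 - 0.1178i + 0.3315j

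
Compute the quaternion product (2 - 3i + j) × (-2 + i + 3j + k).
-4 + 9i + 7j - 8k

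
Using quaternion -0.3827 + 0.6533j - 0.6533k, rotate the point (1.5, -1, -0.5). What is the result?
(-0.311, 1.03, 1.53)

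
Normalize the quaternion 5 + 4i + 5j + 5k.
0.5241 + 0.4193i + 0.5241j + 0.5241k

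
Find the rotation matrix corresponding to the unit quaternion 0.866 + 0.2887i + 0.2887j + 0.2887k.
[[0.6666, -0.3333, 0.6667], [0.6667, 0.6666, -0.3333], [-0.3333, 0.6667, 0.6666]]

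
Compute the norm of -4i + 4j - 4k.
√48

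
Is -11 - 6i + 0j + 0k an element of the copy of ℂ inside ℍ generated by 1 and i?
Yes. The quaternion -11 - 6i has j- and k-coefficients y = z = 0, so it lies in the complex subalgebra spanned by 1 and i.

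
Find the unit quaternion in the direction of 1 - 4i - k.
0.2357 - 0.9428i - 0.2357k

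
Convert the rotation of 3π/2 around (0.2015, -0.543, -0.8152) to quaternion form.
-0.7071 + 0.1425i - 0.384j - 0.5764k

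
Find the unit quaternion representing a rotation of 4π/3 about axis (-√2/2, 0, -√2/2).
-0.5 - 0.6124i - 0.6124k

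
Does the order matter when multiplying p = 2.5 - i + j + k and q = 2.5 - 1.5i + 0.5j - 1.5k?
Yes: pq = 5.75 - 8.25i + 0.75j - 0.25k ≠ 5.75 - 4.25i + 6.75j - 2.25k = qp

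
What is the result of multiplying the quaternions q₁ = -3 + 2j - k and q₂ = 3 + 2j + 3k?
-10 + 8i - 12k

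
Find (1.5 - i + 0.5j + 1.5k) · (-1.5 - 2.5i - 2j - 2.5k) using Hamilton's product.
-0.5i - 10j - 2.75k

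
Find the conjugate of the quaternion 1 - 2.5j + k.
1 + 2.5j - k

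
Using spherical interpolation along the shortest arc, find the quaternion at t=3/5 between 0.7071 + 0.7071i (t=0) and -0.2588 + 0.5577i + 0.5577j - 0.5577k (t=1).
0.1813 + 0.789i + 0.4151j - 0.4151k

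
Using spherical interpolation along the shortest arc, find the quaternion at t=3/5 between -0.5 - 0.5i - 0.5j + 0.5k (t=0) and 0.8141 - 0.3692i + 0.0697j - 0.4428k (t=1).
-0.7927 + 0.0154i - 0.2843j + 0.5391k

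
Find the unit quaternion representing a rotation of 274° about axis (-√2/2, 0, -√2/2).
-0.7314 - 0.4822i - 0.4822k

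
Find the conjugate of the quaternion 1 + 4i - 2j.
1 - 4i + 2j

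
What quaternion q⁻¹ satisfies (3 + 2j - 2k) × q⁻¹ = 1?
0.1765 - 0.1176j + 0.1176k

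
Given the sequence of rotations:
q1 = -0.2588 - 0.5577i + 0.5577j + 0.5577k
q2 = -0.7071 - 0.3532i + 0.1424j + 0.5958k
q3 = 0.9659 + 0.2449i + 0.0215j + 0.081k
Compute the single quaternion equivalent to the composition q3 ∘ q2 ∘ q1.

q2 · q1 = -0.4257 + 0.2329i - 0.5665j - 0.6661k
q3 · q2 · q1 = -0.4021 + 0.1523i - 0.3743j - 0.8216k
-0.4021 + 0.1523i - 0.3743j - 0.8216k


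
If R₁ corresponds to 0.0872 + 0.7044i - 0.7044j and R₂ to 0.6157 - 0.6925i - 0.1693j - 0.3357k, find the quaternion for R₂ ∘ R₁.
0.4222 + 0.1368i - 0.6849j + 0.5778k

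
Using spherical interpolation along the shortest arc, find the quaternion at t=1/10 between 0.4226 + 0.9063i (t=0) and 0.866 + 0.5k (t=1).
0.5108 + 0.8573i + 0.0641k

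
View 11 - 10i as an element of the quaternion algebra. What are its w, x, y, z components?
11 - 10i + 0j + 0k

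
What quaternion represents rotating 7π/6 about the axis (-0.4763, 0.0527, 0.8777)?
-0.2588 - 0.4601i + 0.0509j + 0.8478k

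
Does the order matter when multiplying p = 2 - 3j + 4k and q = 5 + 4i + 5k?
Yes: pq = -10 - 7i + j + 42k ≠ -10 + 23i - 31j + 18k = qp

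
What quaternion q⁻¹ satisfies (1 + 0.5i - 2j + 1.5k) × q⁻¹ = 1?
0.1333 - 0.0667i + 0.2667j - 0.2k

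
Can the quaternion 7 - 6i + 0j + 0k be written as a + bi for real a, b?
Yes. The quaternion 7 - 6i has j- and k-coefficients y = z = 0, so it lies in the complex subalgebra spanned by 1 and i.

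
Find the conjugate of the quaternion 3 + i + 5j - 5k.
3 - i - 5j + 5k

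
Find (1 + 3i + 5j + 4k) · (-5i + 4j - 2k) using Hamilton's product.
3 - 31i - 10j + 35k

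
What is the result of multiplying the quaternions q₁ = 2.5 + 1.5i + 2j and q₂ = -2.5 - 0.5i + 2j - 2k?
-9.5 - 9i + 3j - k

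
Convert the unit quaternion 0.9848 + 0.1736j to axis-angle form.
axis = (0, 1, 0), θ = 20°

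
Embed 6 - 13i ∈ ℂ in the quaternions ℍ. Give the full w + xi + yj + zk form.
6 - 13i + 0j + 0k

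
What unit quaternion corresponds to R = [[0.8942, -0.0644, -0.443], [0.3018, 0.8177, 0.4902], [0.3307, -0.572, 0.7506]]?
0.9304 - 0.2854i - 0.2079j + 0.0984k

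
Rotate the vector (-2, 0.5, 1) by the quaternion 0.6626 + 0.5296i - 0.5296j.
(-1.86, 0.64, -1.175)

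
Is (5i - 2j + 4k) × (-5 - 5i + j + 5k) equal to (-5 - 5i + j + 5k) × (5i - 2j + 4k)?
No: pq = 7 - 39i - 35j - 25k ≠ 7 - 11i + 55j - 15k = qp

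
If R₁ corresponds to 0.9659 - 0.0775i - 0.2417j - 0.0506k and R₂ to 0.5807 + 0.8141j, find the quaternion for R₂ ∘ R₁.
0.7577 - 0.0862i + 0.646j + 0.0337k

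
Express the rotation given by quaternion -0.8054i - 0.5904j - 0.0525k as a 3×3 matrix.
[[0.2973, 0.951, 0.0846], [0.951, -0.3029, 0.062], [0.0846, 0.062, -0.9945]]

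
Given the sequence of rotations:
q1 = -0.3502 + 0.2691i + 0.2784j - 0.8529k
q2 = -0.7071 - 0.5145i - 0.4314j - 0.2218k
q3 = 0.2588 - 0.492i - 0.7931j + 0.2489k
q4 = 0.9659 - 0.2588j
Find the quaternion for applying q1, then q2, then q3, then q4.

q2 · q1 = 0.317 + 0.4196i - 0.5443j + 0.6536k
q3 · q2 · q1 = -0.3059 - 0.4303i + 0.0337j + 0.8486k
q4 · q3 · q2 · q1 = -0.2867 - 0.6352i + 0.1117j + 0.7083k
-0.2867 - 0.6352i + 0.1117j + 0.7083k


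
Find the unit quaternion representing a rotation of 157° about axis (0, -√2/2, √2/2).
0.1994 - 0.6929j + 0.6929k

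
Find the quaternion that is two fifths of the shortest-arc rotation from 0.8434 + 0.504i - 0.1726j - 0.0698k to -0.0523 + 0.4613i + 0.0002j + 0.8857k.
0.6191 + 0.6411i - 0.1325j + 0.4339k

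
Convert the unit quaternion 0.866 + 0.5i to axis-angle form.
axis = (1, 0, 0), θ = π/3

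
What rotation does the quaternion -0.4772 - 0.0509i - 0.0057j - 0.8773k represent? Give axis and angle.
axis = (-0.0579, -0.0065, -0.9983), θ = 237°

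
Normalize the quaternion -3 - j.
-0.9487 - 0.3162j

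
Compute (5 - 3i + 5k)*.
5 + 3i - 5k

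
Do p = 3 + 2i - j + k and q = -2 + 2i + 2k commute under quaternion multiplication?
No: pq = -12 + 6k ≠ -12 + 4i + 4j + 2k = qp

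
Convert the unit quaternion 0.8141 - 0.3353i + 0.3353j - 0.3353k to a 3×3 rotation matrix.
[[0.5503, 0.3211, 0.7708], [-0.7708, 0.5503, 0.3211], [-0.3211, -0.7708, 0.5503]]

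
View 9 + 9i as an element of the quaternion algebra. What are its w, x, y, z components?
9 + 9i + 0j + 0k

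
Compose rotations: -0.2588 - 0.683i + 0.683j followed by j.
-0.683 - 0.2588j + 0.683k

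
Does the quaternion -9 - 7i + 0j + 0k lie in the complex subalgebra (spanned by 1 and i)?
Yes. The quaternion -9 - 7i has j- and k-coefficients y = z = 0, so it lies in the complex subalgebra spanned by 1 and i.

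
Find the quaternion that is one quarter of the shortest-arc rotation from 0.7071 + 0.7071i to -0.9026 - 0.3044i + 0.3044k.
0.7789 + 0.6221i - 0.0798k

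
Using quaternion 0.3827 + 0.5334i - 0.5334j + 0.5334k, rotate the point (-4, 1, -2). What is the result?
(-0.747, 2.46, -3.794)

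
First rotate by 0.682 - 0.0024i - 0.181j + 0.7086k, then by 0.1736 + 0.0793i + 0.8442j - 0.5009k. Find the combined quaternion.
0.6263 + 0.5612i + 0.4893j - 0.2309k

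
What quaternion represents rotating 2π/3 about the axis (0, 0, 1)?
0.5 + 0.866k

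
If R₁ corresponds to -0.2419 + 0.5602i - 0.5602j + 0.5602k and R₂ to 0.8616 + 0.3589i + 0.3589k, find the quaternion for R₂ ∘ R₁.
-0.6105 + 0.5969i - 0.4827j + 0.1948k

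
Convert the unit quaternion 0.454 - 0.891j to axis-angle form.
axis = (0, -1, 0), θ = 126°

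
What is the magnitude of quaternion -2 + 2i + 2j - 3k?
√21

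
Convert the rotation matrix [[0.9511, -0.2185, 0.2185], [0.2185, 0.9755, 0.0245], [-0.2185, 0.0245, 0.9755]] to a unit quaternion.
0.9877 + 0.1106j + 0.1106k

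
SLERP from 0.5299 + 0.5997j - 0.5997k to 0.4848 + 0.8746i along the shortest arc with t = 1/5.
0.6053 + 0.2346i + 0.5379j - 0.5379k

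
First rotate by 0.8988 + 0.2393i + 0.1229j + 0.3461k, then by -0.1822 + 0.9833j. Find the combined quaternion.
-0.2846 + 0.2967i + 0.8614j - 0.2984k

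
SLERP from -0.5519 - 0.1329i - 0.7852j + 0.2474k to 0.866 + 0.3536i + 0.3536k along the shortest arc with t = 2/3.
-0.8766 - 0.3205i - 0.3179j - 0.1665k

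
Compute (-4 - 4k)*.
-4 + 4k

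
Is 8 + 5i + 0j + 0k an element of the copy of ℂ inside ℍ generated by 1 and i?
Yes. The quaternion 8 + 5i has j- and k-coefficients y = z = 0, so it lies in the complex subalgebra spanned by 1 and i.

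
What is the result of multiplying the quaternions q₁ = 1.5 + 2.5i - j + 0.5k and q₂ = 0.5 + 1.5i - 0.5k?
-2.75 + 4i + 1.5j + k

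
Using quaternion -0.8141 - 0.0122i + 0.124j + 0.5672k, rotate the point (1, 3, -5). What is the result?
(4.166, -0.462, -4.175)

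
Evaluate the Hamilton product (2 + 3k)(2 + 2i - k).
7 + 4i + 6j + 4k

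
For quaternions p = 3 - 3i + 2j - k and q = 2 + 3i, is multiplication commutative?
No: pq = 15 + 3i + j - 8k ≠ 15 + 3i + 7j + 4k = qp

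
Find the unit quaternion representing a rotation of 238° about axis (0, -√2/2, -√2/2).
-0.4848 - 0.6184j - 0.6184k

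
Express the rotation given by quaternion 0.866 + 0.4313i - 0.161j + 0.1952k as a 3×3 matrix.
[[0.872, -0.477, -0.1105], [0.1992, 0.5518, -0.8099], [0.4472, 0.6842, 0.5761]]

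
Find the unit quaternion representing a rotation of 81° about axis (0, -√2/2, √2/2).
0.7604 - 0.4592j + 0.4592k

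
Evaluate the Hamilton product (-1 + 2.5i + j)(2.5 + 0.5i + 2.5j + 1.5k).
-6.25 + 7.25i - 3.75j + 4.25k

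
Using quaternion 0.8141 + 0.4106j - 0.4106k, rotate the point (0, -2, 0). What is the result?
(-1.337, -1.326, 0.674)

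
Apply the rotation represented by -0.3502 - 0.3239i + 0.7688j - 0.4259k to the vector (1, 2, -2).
(-1.612, 2.419, 0.742)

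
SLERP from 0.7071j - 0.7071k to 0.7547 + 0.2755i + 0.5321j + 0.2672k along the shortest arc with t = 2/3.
0.612 + 0.2234i + 0.7516j - 0.1034k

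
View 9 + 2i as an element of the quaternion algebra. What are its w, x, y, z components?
9 + 2i + 0j + 0k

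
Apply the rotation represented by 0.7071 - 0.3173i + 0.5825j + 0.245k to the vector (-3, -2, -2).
(-0.508, -2.756, 3.024)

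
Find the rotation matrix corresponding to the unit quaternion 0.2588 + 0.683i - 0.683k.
[[0.067, 0.3535, -0.933], [-0.3535, -0.866, -0.3535], [-0.933, 0.3535, 0.067]]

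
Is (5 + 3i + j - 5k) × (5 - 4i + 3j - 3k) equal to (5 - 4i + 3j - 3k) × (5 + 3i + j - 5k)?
No: pq = 19 + 7i + 49j - 27k ≠ 19 - 17i - 9j - 53k = qp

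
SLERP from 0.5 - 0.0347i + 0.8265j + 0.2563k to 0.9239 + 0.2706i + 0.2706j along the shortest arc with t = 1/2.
0.7777 + 0.1288i + 0.5992j + 0.14k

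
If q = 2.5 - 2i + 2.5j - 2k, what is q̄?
2.5 + 2i - 2.5j + 2k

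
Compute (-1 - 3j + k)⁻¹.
-0.0909 + 0.2727j - 0.0909k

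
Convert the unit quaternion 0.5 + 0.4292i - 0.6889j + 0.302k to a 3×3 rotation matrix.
[[-0.1316, -0.8934, -0.4297], [-0.2894, 0.4492, -0.8453], [0.9481, 0.0131, -0.3176]]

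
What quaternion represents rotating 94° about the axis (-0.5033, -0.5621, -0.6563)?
0.682 - 0.3681i - 0.4111j - 0.48k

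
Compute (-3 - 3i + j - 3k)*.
-3 + 3i - j + 3k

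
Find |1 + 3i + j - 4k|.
√27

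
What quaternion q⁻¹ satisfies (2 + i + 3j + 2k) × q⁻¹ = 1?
0.1111 - 0.0556i - 0.1667j - 0.1111k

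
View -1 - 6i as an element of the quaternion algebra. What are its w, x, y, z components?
-1 - 6i + 0j + 0k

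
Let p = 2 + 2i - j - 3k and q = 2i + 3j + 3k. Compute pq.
8 + 10i - 6j + 14k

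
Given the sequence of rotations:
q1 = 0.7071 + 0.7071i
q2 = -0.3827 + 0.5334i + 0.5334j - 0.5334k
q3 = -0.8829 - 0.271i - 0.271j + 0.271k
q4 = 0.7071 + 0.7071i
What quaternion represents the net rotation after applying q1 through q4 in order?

q2 · q1 = -0.6478 + 0.1066i - 0.7543k
q3 · q2 · q1 = 0.8052 + 0.2859i + 0.5193k
q4 · q3 · q2 · q1 = 0.3672 + 0.7715i - 0.3672j + 0.3672k
0.3672 + 0.7715i - 0.3672j + 0.3672k


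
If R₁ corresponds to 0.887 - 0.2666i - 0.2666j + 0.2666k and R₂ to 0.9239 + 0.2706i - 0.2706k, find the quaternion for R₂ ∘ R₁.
0.9638 - 0.0784i - 0.2463j - 0.0659k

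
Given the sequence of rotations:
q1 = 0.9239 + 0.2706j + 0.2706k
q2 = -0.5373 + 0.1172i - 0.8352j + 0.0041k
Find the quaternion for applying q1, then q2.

q2 · q1 = -0.2715 - 0.1188i - 0.9487j - 0.1099k
-0.2715 - 0.1188i - 0.9487j - 0.1099k


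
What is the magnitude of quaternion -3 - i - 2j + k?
√15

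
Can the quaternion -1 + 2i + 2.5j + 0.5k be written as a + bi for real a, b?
No. The quaternion -1 + 2i + 2.5j + 0.5k has j-coefficient y = 2.5 and k-coefficient z = 0.5, not both zero, so it does not lie in the complex subalgebra spanned by 1 and i.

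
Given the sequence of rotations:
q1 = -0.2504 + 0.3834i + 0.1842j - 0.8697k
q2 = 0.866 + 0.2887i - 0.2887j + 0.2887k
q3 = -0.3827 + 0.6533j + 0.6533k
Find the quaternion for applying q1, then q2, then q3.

q2 · q1 = -0.0233 + 0.4576i + 0.5936j - 0.6616k
q3 · q2 · q1 = 0.0533 - 0.9951i + 0.0566j - 0.061k
0.0533 - 0.9951i + 0.0566j - 0.061k


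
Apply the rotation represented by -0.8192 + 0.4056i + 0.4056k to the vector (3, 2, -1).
(3.013, -1.974, -1.013)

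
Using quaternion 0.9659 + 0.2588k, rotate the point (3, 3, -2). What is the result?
(1.098, 4.098, -2)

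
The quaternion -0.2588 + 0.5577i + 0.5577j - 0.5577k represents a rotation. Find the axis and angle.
axis = (√3/3, √3/3, -√3/3), θ = 7π/6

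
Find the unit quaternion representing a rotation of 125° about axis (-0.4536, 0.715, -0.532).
0.4617 - 0.4023i + 0.6342j - 0.4719k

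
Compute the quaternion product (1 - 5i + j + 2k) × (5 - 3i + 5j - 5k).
-5 - 43i - 21j - 17k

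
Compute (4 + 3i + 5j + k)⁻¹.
0.0784 - 0.0588i - 0.098j - 0.0196k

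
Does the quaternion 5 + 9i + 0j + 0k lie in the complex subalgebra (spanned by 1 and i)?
Yes. The quaternion 5 + 9i has j- and k-coefficients y = z = 0, so it lies in the complex subalgebra spanned by 1 and i.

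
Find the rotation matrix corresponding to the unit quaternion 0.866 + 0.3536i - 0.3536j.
[[0.7499, -0.2501, -0.6124], [-0.2501, 0.7499, -0.6124], [0.6124, 0.6124, 0.4999]]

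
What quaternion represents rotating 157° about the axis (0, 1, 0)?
0.1994 + 0.9799j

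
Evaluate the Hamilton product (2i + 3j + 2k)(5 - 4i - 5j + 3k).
17 + 29i + j + 12k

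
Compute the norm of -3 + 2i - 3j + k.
√23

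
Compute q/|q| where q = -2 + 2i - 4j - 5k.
-0.2857 + 0.2857i - 0.5714j - 0.7143k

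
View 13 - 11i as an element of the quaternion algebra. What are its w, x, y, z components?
13 - 11i + 0j + 0k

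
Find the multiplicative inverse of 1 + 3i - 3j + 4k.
0.0286 - 0.0857i + 0.0857j - 0.1143k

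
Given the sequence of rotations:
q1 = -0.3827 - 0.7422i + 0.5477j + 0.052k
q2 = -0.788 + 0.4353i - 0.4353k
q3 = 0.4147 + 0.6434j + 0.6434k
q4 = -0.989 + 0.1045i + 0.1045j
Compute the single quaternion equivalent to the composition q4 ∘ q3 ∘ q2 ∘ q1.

q2 · q1 = 0.6473 + 0.6567i - 0.1311j + 0.364k
q3 · q2 · q1 = 0.1186 + 0.5909i + 0.7846j + 0.1449k
q4 · q3 · q2 · q1 = -0.261 - 0.5569i - 0.7787j - 0.1231k
-0.261 - 0.5569i - 0.7787j - 0.1231k


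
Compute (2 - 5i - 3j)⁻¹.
0.0526 + 0.1316i + 0.0789j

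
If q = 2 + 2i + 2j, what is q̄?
2 - 2i - 2j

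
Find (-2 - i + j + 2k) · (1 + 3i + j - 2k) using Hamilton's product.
4 - 11i + 3j + 2k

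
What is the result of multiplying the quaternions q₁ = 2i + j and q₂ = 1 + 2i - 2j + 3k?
-2 + 5i - 5j - 6k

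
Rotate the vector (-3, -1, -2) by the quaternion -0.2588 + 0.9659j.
(3.598, -1, 0.232)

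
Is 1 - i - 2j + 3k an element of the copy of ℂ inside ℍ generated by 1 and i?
No. The quaternion 1 - i - 2j + 3k has j-coefficient y = -2 and k-coefficient z = 3, not both zero, so it does not lie in the complex subalgebra spanned by 1 and i.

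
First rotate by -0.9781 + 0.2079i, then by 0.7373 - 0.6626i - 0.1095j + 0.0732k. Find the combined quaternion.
-0.5834 + 0.8014i + 0.1223j - 0.0488k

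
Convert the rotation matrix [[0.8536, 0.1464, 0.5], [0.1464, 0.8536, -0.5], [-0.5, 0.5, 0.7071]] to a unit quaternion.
0.9239 + 0.2706i + 0.2706j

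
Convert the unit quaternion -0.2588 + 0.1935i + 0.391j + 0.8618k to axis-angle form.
axis = (0.2003, 0.4048, 0.8922), θ = 7π/6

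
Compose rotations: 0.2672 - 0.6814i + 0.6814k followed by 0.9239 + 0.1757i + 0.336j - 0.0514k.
0.4016 - 0.3536i + 0.0051j + 0.8448k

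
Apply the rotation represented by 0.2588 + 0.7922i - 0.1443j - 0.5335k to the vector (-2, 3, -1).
(0.284, -1.208, 3.53)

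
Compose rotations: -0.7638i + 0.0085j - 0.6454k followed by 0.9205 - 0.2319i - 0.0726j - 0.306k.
-0.374 - 0.6536i + 0.0919j - 0.6515k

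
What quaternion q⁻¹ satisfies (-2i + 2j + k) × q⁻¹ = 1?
0.2222i - 0.2222j - 0.1111k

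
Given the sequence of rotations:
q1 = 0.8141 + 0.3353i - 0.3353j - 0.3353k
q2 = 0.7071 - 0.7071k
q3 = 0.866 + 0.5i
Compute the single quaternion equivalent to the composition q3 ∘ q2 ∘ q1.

q2 · q1 = 0.3386 - 0.4742j - 0.8127k
q3 · q2 · q1 = 0.2932 + 0.1693i - 0.0043j - 0.9409k
0.2932 + 0.1693i - 0.0043j - 0.9409k


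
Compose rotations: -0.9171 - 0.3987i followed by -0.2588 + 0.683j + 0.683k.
0.2373 + 0.1032i - 0.8987j - 0.3541k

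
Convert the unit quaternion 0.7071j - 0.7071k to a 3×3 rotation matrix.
[[-1, 0, 0], [0, 0, -1], [0, -1, 0]]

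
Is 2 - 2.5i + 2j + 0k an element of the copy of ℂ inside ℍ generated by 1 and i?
No. The quaternion 2 - 2.5i + 2j has j-coefficient y = 2 and k-coefficient z = 0, not both zero, so it does not lie in the complex subalgebra spanned by 1 and i.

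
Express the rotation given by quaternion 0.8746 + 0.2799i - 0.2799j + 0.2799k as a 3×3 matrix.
[[0.6866, -0.6463, -0.3329], [0.3329, 0.6866, -0.6463], [0.6463, 0.3329, 0.6866]]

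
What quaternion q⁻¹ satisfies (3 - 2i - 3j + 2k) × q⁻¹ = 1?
0.1154 + 0.0769i + 0.1154j - 0.0769k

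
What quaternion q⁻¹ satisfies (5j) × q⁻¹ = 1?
-0.2j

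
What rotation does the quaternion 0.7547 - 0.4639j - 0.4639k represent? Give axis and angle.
axis = (0, -√2/2, -√2/2), θ = 82°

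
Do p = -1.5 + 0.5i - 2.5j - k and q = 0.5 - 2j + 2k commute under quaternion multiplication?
No: pq = -3.75 - 6.75i + 0.75j - 4.5k ≠ -3.75 + 7.25i + 2.75j - 2.5k = qp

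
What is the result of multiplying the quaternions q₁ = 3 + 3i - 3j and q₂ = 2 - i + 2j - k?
15 + 6i + 3j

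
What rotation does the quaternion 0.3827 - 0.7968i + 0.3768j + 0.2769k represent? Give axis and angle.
axis = (-0.8625, 0.4078, 0.2997), θ = 3π/4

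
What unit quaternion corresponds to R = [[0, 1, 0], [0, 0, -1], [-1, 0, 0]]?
-0.5 - 0.5i - 0.5j + 0.5k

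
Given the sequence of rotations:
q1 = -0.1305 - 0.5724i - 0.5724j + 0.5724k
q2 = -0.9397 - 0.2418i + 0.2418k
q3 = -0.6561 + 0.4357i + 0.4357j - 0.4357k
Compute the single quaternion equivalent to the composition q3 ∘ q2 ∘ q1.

q2 · q1 = -0.1542 + 0.7078i + 0.5379j - 0.431k
q3 · q2 · q1 = -0.6294 - 0.485i - 0.5407j + 0.2759k
-0.6294 - 0.485i - 0.5407j + 0.2759k


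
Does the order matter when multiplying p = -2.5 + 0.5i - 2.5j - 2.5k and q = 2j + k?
Yes: pq = 7.5 + 2.5i - 5.5j - 1.5k ≠ 7.5 - 2.5i - 4.5j - 3.5k = qp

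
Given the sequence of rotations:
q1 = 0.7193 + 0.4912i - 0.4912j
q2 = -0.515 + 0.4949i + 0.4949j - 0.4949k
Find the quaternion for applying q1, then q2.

q2 · q1 = -0.3704 - 0.1401i + 0.3659j - 0.8422k
-0.3704 - 0.1401i + 0.3659j - 0.8422k


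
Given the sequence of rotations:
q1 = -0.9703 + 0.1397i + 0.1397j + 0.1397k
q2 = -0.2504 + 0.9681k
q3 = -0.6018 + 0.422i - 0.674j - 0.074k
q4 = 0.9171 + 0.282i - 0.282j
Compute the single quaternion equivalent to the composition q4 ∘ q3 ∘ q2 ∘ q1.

q2 · q1 = 0.1077 - 0.1702i + 0.1003j - 0.9743k
q3 · q2 · q1 = 0.0025 + 0.812i + 0.2908j + 0.506k
q4 · q3 · q2 · q1 = -0.1447 + 0.6027i + 0.1233j + 0.775k
-0.1447 + 0.6027i + 0.1233j + 0.775k


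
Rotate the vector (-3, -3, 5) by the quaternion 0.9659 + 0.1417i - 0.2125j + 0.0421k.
(-4.287, -4.39, 2.313)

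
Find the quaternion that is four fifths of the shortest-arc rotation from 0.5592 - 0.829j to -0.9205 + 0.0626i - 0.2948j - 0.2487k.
0.9724 - 0.056i + 0.0428j + 0.2225k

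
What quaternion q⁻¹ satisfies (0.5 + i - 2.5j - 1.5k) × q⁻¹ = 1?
0.0513 - 0.1026i + 0.2564j + 0.1538k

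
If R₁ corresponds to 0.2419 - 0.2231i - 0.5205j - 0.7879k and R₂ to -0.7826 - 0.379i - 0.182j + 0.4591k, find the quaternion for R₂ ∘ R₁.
-0.0069 + 0.4653i - 0.0377j + 0.8843k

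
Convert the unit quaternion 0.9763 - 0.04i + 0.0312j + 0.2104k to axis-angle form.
axis = (-0.1848, 0.1442, 0.9721), θ = 25°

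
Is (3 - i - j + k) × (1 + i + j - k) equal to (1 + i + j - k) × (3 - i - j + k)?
Yes: pq = qp = 6 + 2i + 2j - 2k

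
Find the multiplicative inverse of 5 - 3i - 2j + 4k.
0.0926 + 0.0556i + 0.037j - 0.0741k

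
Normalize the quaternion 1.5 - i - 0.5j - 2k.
0.5477 - 0.3651i - 0.1826j - 0.7303k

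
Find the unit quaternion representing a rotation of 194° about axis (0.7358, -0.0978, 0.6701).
-0.1219 + 0.7303i - 0.0971j + 0.6651k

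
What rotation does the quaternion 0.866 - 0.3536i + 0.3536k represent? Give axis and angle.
axis = (-√2/2, 0, √2/2), θ = π/3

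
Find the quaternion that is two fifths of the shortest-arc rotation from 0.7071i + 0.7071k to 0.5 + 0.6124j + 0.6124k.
0.2409 + 0.4895i + 0.295j + 0.7845k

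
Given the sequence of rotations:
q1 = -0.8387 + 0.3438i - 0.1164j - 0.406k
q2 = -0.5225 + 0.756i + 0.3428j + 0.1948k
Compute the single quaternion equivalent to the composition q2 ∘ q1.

q2 · q1 = 0.2973 - 0.9302i + 0.1472j - 0.1571k
0.2973 - 0.9302i + 0.1472j - 0.1571k


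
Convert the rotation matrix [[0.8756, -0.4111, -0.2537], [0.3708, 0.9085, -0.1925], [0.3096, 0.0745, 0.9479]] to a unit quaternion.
0.9659 + 0.0691i - 0.1458j + 0.2024k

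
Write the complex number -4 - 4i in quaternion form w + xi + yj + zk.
-4 - 4i + 0j + 0k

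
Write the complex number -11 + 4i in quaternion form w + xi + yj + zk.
-11 + 4i + 0j + 0k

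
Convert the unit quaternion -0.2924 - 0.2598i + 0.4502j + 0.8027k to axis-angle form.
axis = (-0.2717, 0.4708, 0.8394), θ = 214°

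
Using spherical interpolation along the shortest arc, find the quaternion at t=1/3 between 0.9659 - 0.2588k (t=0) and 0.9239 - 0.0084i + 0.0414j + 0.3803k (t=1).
0.9989 - 0.003i + 0.0147j - 0.0445k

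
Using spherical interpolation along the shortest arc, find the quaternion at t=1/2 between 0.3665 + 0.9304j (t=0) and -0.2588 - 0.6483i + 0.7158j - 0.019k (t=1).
0.0608 - 0.3657i + 0.9287j - 0.0107k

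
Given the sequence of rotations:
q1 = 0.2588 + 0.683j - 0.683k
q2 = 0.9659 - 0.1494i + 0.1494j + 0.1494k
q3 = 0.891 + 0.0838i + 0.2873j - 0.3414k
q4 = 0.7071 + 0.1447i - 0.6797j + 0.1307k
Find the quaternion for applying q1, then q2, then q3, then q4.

q2 · q1 = 0.25 - 0.2427i + 0.5963j - 0.7231k
q3 · q2 · q1 = -0.1751 - 0.1995i + 0.7466j - 0.6099k
q4 · q3 · q2 · q1 = 0.4922 + 0.1506i + 0.7091j - 0.4817k
0.4922 + 0.1506i + 0.7091j - 0.4817k
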